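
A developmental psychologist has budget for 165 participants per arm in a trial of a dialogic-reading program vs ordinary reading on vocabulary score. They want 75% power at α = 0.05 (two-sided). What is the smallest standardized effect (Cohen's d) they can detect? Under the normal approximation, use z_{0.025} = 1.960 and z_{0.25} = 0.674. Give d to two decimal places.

For two independent groups of n = 165 each: d_min = (z_{α/2} + z_β)·√(2/n).
z-sum = 1.960 + 0.674 = 2.634.
d_min = 2.634 × √(2/165) = 2.634 × 0.1101 = 0.290.

d_min ≈ 0.29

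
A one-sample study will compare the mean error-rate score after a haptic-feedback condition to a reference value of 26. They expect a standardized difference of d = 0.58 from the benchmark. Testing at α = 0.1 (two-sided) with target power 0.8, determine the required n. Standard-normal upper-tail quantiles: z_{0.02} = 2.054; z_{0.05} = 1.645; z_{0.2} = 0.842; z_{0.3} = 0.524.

n = 19

For a one-sample test: n = ((z_{α/2} + z_β) / d)².
z_{α/2} + z_β = 1.645 + 0.842 = 2.487.
n = (2.487 / 0.58)² = 4.288² = 18.39.
Round up.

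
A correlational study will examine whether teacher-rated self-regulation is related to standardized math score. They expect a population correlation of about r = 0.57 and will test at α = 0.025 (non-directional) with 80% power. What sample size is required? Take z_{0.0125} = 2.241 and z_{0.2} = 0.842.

n = 26

Fisher's z: C = ½·ln((1+r)/(1−r)) = ½·ln(3.6512) = 0.6475.
n = ((z_{α/2} + z_β)/C)² + 3.
(2.241 + 0.842) / 0.6475 = 3.083 / 0.6475 = 4.761.
n = 4.761² + 3 = 22.67 + 3 = 25.7.
Round up.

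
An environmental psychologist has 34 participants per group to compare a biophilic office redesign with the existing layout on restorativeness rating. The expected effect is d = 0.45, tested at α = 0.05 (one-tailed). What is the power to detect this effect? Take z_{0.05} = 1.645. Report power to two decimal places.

power ≈ 0.58

For two equal groups, power = Φ(d·√(n/2) − z_{α}).
d·√(n/2) = 0.45 × √(34/2) = 0.45 × 4.123 = 1.855.
z_β = 1.855 − 1.645 = 0.210.
Power = Φ(0.210) = 0.583.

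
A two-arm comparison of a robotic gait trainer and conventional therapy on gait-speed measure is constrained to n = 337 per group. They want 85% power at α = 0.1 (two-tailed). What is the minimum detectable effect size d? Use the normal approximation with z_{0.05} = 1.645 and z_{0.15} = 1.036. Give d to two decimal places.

For two independent groups of n = 337 each: d_min = (z_{α/2} + z_β)·√(2/n).
z-sum = 1.645 + 1.036 = 2.681.
d_min = 2.681 × √(2/337) = 2.681 × 0.0770 = 0.207.

d_min ≈ 0.21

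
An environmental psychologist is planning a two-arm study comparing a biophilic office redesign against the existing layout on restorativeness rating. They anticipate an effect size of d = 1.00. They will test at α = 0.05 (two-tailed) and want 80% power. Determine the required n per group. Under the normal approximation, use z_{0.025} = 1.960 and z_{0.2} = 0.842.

For two independent groups with equal n: n = 2·((z_{α/2} + z_β) / d)².
z_{α/2} + z_β = 1.960 + 0.842 = 2.802.
n = 2 × (2.802 / 1.00)² = 2 × 2.802² = 2 × 7.85 = 15.7.
Round up to the next whole participant.

n = 16 per group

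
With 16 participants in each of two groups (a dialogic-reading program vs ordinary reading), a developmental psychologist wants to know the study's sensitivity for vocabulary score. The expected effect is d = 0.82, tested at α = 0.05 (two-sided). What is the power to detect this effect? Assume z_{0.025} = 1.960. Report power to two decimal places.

power ≈ 0.64

For two equal groups, power = Φ(d·√(n/2) − z_{α/2}).
d·√(n/2) = 0.82 × √(16/2) = 0.82 × 2.828 = 2.319.
z_β = 2.319 − 1.960 = 0.359.
Power = Φ(0.359) = 0.640.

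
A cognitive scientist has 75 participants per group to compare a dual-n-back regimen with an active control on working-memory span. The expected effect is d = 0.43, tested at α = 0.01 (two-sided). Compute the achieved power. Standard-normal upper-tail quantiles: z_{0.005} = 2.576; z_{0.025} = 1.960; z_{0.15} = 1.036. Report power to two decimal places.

power ≈ 0.52

For two equal groups, power = Φ(d·√(n/2) − z_{α/2}).
d·√(n/2) = 0.43 × √(75/2) = 0.43 × 6.124 = 2.633.
z_β = 2.633 − 2.576 = 0.057.
Power = Φ(0.057) = 0.523.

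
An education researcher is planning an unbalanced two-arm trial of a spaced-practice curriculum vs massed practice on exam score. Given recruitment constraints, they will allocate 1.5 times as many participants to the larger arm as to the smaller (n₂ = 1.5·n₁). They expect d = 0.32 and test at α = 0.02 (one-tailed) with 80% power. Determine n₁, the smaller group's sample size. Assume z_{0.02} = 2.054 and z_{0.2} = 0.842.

n₁ = 137

With allocation ratio k = n₂/n₁ = 1.5, Var(x̄₁−x̄₂) = σ²(1/n₁ + 1/(k·n₁)) = σ²·(k+1)/(k·n₁).
So n₁ = (1 + 1/k)·((z_{α} + z_β)/d)² = 1.667 × (2.896/0.32)².
n₁ = 1.667 × 81.90 = 136.5.
Round up: n₁ = 137, giving n₂ = ⌈1.5 × 137⌉ = ⌈205.5⌉ = 206.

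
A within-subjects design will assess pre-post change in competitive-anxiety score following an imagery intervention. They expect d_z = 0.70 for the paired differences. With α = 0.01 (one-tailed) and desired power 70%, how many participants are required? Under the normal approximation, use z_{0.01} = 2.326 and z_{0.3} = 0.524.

For a paired (one-sample on differences) test: n = ((z_{α} + z_β) / d)².
z_{α} + z_β = 2.326 + 0.524 = 2.850.
n = (2.850 / 0.70)² = 4.071² = 16.58.
Round up.

n = 17 pairs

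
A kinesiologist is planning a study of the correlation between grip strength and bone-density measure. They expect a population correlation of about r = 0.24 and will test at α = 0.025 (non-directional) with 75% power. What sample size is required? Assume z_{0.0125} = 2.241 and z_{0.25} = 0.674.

Fisher's z: C = ½·ln((1+r)/(1−r)) = ½·ln(1.6316) = 0.2448.
n = ((z_{α/2} + z_β)/C)² + 3.
(2.241 + 0.674) / 0.2448 = 2.915 / 0.2448 = 11.908.
n = 11.908² + 3 = 141.79 + 3 = 144.8.
Round up.

n = 145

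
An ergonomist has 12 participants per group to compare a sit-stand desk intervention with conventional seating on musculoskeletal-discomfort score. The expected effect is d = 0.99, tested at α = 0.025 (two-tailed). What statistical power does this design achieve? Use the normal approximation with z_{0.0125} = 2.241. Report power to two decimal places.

power ≈ 0.57

For two equal groups, power = Φ(d·√(n/2) − z_{α/2}).
d·√(n/2) = 0.99 × √(12/2) = 0.99 × 2.449 = 2.425.
z_β = 2.425 − 2.241 = 0.184.
Power = Φ(0.184) = 0.573.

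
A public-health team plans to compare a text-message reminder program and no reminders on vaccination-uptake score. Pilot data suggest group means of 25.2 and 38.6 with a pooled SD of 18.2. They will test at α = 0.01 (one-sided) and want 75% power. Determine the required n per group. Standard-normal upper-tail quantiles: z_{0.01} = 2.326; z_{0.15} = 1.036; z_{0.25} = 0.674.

Cohen's d = |M₁ − M₂| / SD_pooled = |25.2 − 38.6| / 18.2 = 13.4 / 18.2 = 0.736.
For two independent groups with equal n: n = 2·((z_{α} + z_β) / d)².
z_{α} + z_β = 2.326 + 0.674 = 3.000.
n = 2 × (3.000 / 0.736)² = 2 × 4.076² = 2 × 16.61 = 33.2.
Round up to the next whole participant.

n = 34 per group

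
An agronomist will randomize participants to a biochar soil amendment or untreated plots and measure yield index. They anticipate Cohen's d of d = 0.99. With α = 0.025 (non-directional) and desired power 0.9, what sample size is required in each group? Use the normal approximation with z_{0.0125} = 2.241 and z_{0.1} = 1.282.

For two independent groups with equal n: n = 2·((z_{α/2} + z_β) / d)².
z_{α/2} + z_β = 2.241 + 1.282 = 3.523.
n = 2 × (3.523 / 0.99)² = 2 × 3.559² = 2 × 12.66 = 25.3.
Round up to the next whole participant.

n = 26 per group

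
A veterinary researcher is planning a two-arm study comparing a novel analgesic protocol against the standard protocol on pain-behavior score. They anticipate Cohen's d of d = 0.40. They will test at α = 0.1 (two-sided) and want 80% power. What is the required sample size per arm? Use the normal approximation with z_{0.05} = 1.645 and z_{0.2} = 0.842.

For two independent groups with equal n: n = 2·((z_{α/2} + z_β) / d)².
z_{α/2} + z_β = 1.645 + 0.842 = 2.487.
n = 2 × (2.487 / 0.40)² = 2 × 6.218² = 2 × 38.66 = 77.3.
Round up to the next whole participant.

n = 78 per group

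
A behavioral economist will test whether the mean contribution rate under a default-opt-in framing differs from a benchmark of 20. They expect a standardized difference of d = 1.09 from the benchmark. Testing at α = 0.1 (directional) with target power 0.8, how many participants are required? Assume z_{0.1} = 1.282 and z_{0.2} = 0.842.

For a one-sample test: n = ((z_{α} + z_β) / d)².
z_{α} + z_β = 1.282 + 0.842 = 2.124.
n = (2.124 / 1.09)² = 1.949² = 3.80.
Round up.

n = 4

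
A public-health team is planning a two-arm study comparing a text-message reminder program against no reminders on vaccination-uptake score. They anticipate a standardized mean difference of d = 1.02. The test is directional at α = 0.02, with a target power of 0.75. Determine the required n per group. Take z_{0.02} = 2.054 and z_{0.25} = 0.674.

For two independent groups with equal n: n = 2·((z_{α} + z_β) / d)².
z_{α} + z_β = 2.054 + 0.674 = 2.728.
n = 2 × (2.728 / 1.02)² = 2 × 2.675² = 2 × 7.15 = 14.3.
Round up to the next whole participant.

n = 15 per group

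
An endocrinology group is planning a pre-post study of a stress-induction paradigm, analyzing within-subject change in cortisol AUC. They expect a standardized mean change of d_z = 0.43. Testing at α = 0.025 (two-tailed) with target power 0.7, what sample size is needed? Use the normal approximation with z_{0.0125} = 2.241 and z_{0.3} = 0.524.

For a paired (one-sample on differences) test: n = ((z_{α/2} + z_β) / d)².
z_{α/2} + z_β = 2.241 + 0.524 = 2.765.
n = (2.765 / 0.43)² = 6.430² = 41.35.
Round up.

n = 42 pairs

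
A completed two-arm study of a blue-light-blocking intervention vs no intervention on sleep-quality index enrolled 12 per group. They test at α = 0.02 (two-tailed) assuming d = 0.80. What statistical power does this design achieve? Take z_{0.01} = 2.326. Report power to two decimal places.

For two equal groups, power = Φ(d·√(n/2) − z_{α/2}).
d·√(n/2) = 0.80 × √(12/2) = 0.80 × 2.449 = 1.960.
z_β = 1.960 − 2.326 = -0.366.
Power = Φ(-0.366) = 0.357.

power ≈ 0.36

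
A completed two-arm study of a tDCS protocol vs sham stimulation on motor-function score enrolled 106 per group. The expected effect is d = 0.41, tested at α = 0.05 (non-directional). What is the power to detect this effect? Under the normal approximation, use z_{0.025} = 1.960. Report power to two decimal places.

power ≈ 0.85

For two equal groups, power = Φ(d·√(n/2) − z_{α/2}).
d·√(n/2) = 0.41 × √(106/2) = 0.41 × 7.280 = 2.985.
z_β = 2.985 − 1.960 = 1.025.
Power = Φ(1.025) = 0.847.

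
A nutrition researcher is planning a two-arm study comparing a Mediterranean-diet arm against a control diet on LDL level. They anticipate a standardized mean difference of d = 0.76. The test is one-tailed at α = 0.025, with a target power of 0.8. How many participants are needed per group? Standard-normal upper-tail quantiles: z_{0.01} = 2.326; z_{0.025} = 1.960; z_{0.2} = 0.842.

For two independent groups with equal n: n = 2·((z_{α} + z_β) / d)².
z_{α} + z_β = 1.960 + 0.842 = 2.802.
n = 2 × (2.802 / 0.76)² = 2 × 3.687² = 2 × 13.59 = 27.2.
Round up to the next whole participant.

n = 28 per group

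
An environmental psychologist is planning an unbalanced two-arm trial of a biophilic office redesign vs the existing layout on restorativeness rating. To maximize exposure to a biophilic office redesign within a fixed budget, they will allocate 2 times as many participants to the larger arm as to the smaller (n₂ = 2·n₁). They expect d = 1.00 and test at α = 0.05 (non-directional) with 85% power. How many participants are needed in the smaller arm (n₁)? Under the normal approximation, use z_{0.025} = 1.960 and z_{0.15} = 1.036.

With allocation ratio k = n₂/n₁ = 2, Var(x̄₁−x̄₂) = σ²(1/n₁ + 1/(k·n₁)) = σ²·(k+1)/(k·n₁).
So n₁ = (1 + 1/k)·((z_{α/2} + z_β)/d)² = 1.500 × (2.996/1.00)².
n₁ = 1.500 × 8.98 = 13.5.
Round up: n₁ = 14, giving n₂ = 2 × 14 = 28.

n₁ = 14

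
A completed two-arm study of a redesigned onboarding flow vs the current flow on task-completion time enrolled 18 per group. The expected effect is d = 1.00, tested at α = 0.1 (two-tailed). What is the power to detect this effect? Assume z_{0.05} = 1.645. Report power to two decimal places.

power ≈ 0.91

For two equal groups, power = Φ(d·√(n/2) − z_{α/2}).
d·√(n/2) = 1.00 × √(18/2) = 1.00 × 3.000 = 3.000.
z_β = 3.000 − 1.645 = 1.355.
Power = Φ(1.355) = 0.912.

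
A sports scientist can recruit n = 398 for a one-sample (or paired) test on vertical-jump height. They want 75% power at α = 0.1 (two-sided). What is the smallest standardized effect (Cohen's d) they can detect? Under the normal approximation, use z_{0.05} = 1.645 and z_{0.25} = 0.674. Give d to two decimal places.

d_min ≈ 0.12

For a single sample (or paired design) of n = 398: d_min = (z_{α/2} + z_β)/√n.
z-sum = 1.645 + 0.674 = 2.319.
d_min = 2.319 / √398 = 2.319 / 19.950 = 0.116.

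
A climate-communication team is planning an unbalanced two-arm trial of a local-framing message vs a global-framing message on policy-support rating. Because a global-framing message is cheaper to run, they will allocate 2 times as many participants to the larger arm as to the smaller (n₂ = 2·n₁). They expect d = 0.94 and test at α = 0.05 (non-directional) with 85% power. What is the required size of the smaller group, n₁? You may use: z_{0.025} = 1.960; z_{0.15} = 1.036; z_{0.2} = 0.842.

With allocation ratio k = n₂/n₁ = 2, Var(x̄₁−x̄₂) = σ²(1/n₁ + 1/(k·n₁)) = σ²·(k+1)/(k·n₁).
So n₁ = (1 + 1/k)·((z_{α/2} + z_β)/d)² = 1.500 × (2.996/0.94)².
n₁ = 1.500 × 10.16 = 15.2.
Round up: n₁ = 16, giving n₂ = 2 × 16 = 32.

n₁ = 16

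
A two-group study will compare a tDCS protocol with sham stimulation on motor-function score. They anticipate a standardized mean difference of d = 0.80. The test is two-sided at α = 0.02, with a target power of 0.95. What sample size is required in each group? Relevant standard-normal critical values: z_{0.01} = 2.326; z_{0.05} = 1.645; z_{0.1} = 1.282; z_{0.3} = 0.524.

For two independent groups with equal n: n = 2·((z_{α/2} + z_β) / d)².
z_{α/2} + z_β = 2.326 + 1.645 = 3.971.
n = 2 × (3.971 / 0.80)² = 2 × 4.964² = 2 × 24.64 = 49.3.
Round up to the next whole participant.

n = 50 per group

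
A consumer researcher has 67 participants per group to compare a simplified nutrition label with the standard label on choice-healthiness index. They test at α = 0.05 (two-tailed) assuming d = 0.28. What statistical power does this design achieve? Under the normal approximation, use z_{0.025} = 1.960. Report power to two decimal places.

power ≈ 0.37

For two equal groups, power = Φ(d·√(n/2) − z_{α/2}).
d·√(n/2) = 0.28 × √(67/2) = 0.28 × 5.788 = 1.621.
z_β = 1.621 − 1.960 = -0.339.
Power = Φ(-0.339) = 0.367.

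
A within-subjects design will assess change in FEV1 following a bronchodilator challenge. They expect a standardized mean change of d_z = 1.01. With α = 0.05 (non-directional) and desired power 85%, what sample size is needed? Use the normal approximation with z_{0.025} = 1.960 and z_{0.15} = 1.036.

For a paired (one-sample on differences) test: n = ((z_{α/2} + z_β) / d)².
z_{α/2} + z_β = 1.960 + 1.036 = 2.996.
n = (2.996 / 1.01)² = 2.966² = 8.80.
Round up.

n = 9 pairs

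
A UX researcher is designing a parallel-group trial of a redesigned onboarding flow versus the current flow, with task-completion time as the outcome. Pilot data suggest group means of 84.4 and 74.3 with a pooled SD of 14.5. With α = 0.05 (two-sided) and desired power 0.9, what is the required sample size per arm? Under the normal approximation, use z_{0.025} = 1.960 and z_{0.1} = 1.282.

Cohen's d = |M₁ − M₂| / SD_pooled = |84.4 − 74.3| / 14.5 = 10.1 / 14.5 = 0.697.
For two independent groups with equal n: n = 2·((z_{α/2} + z_β) / d)².
z_{α/2} + z_β = 1.960 + 1.282 = 3.242.
n = 2 × (3.242 / 0.697)² = 2 × 4.651² = 2 × 21.64 = 43.3.
Round up to the next whole participant.

n = 44 per group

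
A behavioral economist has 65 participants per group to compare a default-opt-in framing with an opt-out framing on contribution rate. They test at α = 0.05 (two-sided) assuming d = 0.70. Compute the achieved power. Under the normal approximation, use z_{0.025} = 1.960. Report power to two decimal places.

power ≈ 0.98

For two equal groups, power = Φ(d·√(n/2) − z_{α/2}).
d·√(n/2) = 0.70 × √(65/2) = 0.70 × 5.701 = 3.991.
z_β = 3.991 − 1.960 = 2.031.
Power = Φ(2.031) = 0.979.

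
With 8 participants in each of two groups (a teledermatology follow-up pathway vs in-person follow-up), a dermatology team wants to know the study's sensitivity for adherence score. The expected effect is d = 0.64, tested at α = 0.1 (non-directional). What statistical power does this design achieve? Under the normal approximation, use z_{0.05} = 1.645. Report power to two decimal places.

power ≈ 0.36

For two equal groups, power = Φ(d·√(n/2) − z_{α/2}).
d·√(n/2) = 0.64 × √(8/2) = 0.64 × 2.000 = 1.280.
z_β = 1.280 − 1.645 = -0.365.
Power = Φ(-0.365) = 0.358.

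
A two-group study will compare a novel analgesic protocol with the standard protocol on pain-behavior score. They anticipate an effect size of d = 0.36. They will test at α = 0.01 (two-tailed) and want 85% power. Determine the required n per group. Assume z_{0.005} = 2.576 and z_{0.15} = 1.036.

n = 202 per group

For two independent groups with equal n: n = 2·((z_{α/2} + z_β) / d)².
z_{α/2} + z_β = 2.576 + 1.036 = 3.612.
n = 2 × (3.612 / 0.36)² = 2 × 10.033² = 2 × 100.67 = 201.3.
Round up to the next whole participant.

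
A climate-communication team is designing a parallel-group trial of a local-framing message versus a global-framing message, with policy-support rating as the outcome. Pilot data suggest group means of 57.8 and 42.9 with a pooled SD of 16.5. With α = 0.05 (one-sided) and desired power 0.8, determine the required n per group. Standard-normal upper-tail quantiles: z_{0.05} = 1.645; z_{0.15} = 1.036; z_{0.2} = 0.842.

n = 16 per group

Cohen's d = |M₁ − M₂| / SD_pooled = |57.8 − 42.9| / 16.5 = 14.9 / 16.5 = 0.903.
For two independent groups with equal n: n = 2·((z_{α} + z_β) / d)².
z_{α} + z_β = 1.645 + 0.842 = 2.487.
n = 2 × (2.487 / 0.903)² = 2 × 2.754² = 2 × 7.59 = 15.2.
Round up to the next whole participant.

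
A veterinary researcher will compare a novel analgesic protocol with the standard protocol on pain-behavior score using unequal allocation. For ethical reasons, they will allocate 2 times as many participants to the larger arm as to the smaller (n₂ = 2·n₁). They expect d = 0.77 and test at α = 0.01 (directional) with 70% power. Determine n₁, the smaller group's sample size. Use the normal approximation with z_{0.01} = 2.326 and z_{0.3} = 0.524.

With allocation ratio k = n₂/n₁ = 2, Var(x̄₁−x̄₂) = σ²(1/n₁ + 1/(k·n₁)) = σ²·(k+1)/(k·n₁).
So n₁ = (1 + 1/k)·((z_{α} + z_β)/d)² = 1.500 × (2.850/0.77)².
n₁ = 1.500 × 13.70 = 20.5.
Round up: n₁ = 21, giving n₂ = 2 × 21 = 42.

n₁ = 21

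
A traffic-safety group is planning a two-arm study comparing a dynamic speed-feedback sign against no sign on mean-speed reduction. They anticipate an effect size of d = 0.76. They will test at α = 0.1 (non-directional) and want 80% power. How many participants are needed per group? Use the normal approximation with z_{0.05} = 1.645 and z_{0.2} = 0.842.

For two independent groups with equal n: n = 2·((z_{α/2} + z_β) / d)².
z_{α/2} + z_β = 1.645 + 0.842 = 2.487.
n = 2 × (2.487 / 0.76)² = 2 × 3.272² = 2 × 10.71 = 21.4.
Round up to the next whole participant.

n = 22 per group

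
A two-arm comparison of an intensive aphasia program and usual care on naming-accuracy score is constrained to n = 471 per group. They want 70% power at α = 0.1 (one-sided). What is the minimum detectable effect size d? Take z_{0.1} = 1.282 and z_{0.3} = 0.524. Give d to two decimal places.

For two independent groups of n = 471 each: d_min = (z_{α} + z_β)·√(2/n).
z-sum = 1.282 + 0.524 = 1.806.
d_min = 1.806 × √(2/471) = 1.806 × 0.0652 = 0.118.

d_min ≈ 0.12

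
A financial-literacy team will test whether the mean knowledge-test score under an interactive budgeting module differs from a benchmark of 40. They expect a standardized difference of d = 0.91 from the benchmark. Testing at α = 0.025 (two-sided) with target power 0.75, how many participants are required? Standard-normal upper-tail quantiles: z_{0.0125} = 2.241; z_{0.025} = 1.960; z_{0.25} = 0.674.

For a one-sample test: n = ((z_{α/2} + z_β) / d)².
z_{α/2} + z_β = 2.241 + 0.674 = 2.915.
n = (2.915 / 0.91)² = 3.203² = 10.26.
Round up.

n = 11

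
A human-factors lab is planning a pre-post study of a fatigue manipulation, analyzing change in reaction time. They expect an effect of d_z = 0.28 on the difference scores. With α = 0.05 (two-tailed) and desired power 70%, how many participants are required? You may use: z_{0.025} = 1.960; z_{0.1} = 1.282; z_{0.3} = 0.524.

For a paired (one-sample on differences) test: n = ((z_{α/2} + z_β) / d)².
z_{α/2} + z_β = 1.960 + 0.524 = 2.484.
n = (2.484 / 0.28)² = 8.871² = 78.70.
Round up.

n = 79 pairs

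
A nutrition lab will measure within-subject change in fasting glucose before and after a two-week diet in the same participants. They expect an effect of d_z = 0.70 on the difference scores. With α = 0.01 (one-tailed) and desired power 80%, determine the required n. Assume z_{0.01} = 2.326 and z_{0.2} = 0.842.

For a paired (one-sample on differences) test: n = ((z_{α} + z_β) / d)².
z_{α} + z_β = 2.326 + 0.842 = 3.168.
n = (3.168 / 0.70)² = 4.526² = 20.48.
Round up.

n = 21 pairs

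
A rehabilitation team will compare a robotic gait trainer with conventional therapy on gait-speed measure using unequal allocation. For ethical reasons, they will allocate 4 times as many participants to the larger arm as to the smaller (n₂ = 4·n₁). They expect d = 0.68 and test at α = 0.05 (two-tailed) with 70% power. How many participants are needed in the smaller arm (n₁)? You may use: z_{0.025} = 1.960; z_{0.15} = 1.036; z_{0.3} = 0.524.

n₁ = 17

With allocation ratio k = n₂/n₁ = 4, Var(x̄₁−x̄₂) = σ²(1/n₁ + 1/(k·n₁)) = σ²·(k+1)/(k·n₁).
So n₁ = (1 + 1/k)·((z_{α/2} + z_β)/d)² = 1.250 × (2.484/0.68)².
n₁ = 1.250 × 13.34 = 16.7.
Round up: n₁ = 17, giving n₂ = 4 × 17 = 68.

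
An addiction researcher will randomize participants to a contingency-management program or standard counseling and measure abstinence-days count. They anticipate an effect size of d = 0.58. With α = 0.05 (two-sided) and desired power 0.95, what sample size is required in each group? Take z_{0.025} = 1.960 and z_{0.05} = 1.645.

For two independent groups with equal n: n = 2·((z_{α/2} + z_β) / d)².
z_{α/2} + z_β = 1.960 + 1.645 = 3.605.
n = 2 × (3.605 / 0.58)² = 2 × 6.216² = 2 × 38.63 = 77.3.
Round up to the next whole participant.

n = 78 per group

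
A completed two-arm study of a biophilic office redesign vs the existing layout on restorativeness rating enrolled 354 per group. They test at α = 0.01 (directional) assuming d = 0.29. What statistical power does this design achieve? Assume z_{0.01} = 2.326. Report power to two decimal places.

power ≈ 0.94

For two equal groups, power = Φ(d·√(n/2) − z_{α}).
d·√(n/2) = 0.29 × √(354/2) = 0.29 × 13.304 = 3.858.
z_β = 3.858 − 2.326 = 1.532.
Power = Φ(1.532) = 0.937.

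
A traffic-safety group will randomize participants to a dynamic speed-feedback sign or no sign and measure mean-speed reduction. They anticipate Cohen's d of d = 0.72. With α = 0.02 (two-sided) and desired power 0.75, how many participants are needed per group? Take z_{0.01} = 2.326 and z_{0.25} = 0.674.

n = 35 per group

For two independent groups with equal n: n = 2·((z_{α/2} + z_β) / d)².
z_{α/2} + z_β = 2.326 + 0.674 = 3.000.
n = 2 × (3.000 / 0.72)² = 2 × 4.167² = 2 × 17.36 = 34.7.
Round up to the next whole participant.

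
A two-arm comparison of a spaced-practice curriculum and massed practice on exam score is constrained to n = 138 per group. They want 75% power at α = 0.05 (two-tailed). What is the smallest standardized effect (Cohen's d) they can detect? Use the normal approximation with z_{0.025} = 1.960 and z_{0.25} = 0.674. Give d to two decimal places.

d_min ≈ 0.32

For two independent groups of n = 138 each: d_min = (z_{α/2} + z_β)·√(2/n).
z-sum = 1.960 + 0.674 = 2.634.
d_min = 2.634 × √(2/138) = 2.634 × 0.1204 = 0.317.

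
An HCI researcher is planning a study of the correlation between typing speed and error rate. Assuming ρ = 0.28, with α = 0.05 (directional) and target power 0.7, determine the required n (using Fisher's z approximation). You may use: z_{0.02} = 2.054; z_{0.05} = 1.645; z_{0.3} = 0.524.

n = 60

Fisher's z: C = ½·ln((1+r)/(1−r)) = ½·ln(1.7778) = 0.2877.
n = ((z_{α} + z_β)/C)² + 3.
(1.645 + 0.524) / 0.2877 = 2.169 / 0.2877 = 7.539.
n = 7.539² + 3 = 56.84 + 3 = 59.8.
Round up.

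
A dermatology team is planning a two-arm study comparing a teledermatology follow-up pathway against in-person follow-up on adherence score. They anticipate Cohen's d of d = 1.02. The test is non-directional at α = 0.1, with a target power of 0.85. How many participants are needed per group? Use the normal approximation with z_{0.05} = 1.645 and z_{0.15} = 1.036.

For two independent groups with equal n: n = 2·((z_{α/2} + z_β) / d)².
z_{α/2} + z_β = 1.645 + 1.036 = 2.681.
n = 2 × (2.681 / 1.02)² = 2 × 2.628² = 2 × 6.91 = 13.8.
Round up to the next whole participant.

n = 14 per group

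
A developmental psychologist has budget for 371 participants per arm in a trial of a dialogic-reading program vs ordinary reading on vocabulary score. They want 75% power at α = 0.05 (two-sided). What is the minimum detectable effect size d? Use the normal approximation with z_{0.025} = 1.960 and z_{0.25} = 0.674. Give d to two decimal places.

For two independent groups of n = 371 each: d_min = (z_{α/2} + z_β)·√(2/n).
z-sum = 1.960 + 0.674 = 2.634.
d_min = 2.634 × √(2/371) = 2.634 × 0.0734 = 0.193.

d_min ≈ 0.19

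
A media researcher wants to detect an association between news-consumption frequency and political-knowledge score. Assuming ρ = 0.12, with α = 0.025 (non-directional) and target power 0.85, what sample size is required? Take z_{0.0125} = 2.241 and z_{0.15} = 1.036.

Fisher's z: C = ½·ln((1+r)/(1−r)) = ½·ln(1.2727) = 0.1206.
n = ((z_{α/2} + z_β)/C)² + 3.
(2.241 + 1.036) / 0.1206 = 3.277 / 0.1206 = 27.172.
n = 27.172² + 3 = 738.34 + 3 = 741.3.
Round up.

n = 742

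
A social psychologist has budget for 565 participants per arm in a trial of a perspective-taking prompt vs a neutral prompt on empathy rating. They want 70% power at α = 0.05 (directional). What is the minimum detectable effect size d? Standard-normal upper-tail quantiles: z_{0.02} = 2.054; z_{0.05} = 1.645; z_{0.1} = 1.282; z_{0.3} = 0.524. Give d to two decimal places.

For two independent groups of n = 565 each: d_min = (z_{α} + z_β)·√(2/n).
z-sum = 1.645 + 0.524 = 2.169.
d_min = 2.169 × √(2/565) = 2.169 × 0.0595 = 0.129.

d_min ≈ 0.13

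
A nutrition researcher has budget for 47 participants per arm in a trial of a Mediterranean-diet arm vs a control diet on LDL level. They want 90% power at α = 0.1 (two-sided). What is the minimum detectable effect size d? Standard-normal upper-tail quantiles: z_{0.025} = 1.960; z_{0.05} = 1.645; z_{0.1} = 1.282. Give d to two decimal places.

For two independent groups of n = 47 each: d_min = (z_{α/2} + z_β)·√(2/n).
z-sum = 1.645 + 1.282 = 2.927.
d_min = 2.927 × √(2/47) = 2.927 × 0.2063 = 0.604.

d_min ≈ 0.60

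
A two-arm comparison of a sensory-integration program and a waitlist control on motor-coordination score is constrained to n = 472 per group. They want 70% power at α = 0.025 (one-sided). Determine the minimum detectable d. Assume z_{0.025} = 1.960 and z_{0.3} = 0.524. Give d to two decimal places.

d_min ≈ 0.16

For two independent groups of n = 472 each: d_min = (z_{α} + z_β)·√(2/n).
z-sum = 1.960 + 0.524 = 2.484.
d_min = 2.484 × √(2/472) = 2.484 × 0.0651 = 0.162.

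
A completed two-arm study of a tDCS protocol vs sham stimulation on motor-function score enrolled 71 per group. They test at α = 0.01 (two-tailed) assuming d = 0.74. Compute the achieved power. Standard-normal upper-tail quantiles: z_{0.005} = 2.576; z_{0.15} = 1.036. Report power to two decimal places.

power ≈ 0.97

For two equal groups, power = Φ(d·√(n/2) − z_{α/2}).
d·√(n/2) = 0.74 × √(71/2) = 0.74 × 5.958 = 4.409.
z_β = 4.409 − 2.576 = 1.833.
Power = Φ(1.833) = 0.967.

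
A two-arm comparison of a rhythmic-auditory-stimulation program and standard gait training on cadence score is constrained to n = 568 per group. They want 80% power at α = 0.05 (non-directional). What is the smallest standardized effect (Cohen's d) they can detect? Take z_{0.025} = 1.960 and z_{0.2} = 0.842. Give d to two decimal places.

For two independent groups of n = 568 each: d_min = (z_{α/2} + z_β)·√(2/n).
z-sum = 1.960 + 0.842 = 2.802.
d_min = 2.802 × √(2/568) = 2.802 × 0.0593 = 0.166.

d_min ≈ 0.17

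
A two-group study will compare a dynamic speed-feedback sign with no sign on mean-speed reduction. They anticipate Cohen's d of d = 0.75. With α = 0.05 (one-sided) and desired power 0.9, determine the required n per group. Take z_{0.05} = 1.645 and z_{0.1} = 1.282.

n = 31 per group

For two independent groups with equal n: n = 2·((z_{α} + z_β) / d)².
z_{α} + z_β = 1.645 + 1.282 = 2.927.
n = 2 × (2.927 / 0.75)² = 2 × 3.903² = 2 × 15.23 = 30.5.
Round up to the next whole participant.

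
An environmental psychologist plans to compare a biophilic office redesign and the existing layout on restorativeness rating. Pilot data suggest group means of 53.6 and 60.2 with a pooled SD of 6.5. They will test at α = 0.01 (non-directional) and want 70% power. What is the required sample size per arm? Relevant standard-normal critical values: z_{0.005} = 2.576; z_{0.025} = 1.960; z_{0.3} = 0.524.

Cohen's d = |M₁ − M₂| / SD_pooled = |53.6 − 60.2| / 6.5 = 6.6 / 6.5 = 1.015.
For two independent groups with equal n: n = 2·((z_{α/2} + z_β) / d)².
z_{α/2} + z_β = 2.576 + 0.524 = 3.100.
n = 2 × (3.100 / 1.015)² = 2 × 3.054² = 2 × 9.33 = 18.7.
Round up to the next whole participant.

n = 19 per group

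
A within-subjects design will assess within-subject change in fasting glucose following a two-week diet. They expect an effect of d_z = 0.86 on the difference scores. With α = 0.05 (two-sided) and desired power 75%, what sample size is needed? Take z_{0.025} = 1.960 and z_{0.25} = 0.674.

n = 10 pairs

For a paired (one-sample on differences) test: n = ((z_{α/2} + z_β) / d)².
z_{α/2} + z_β = 1.960 + 0.674 = 2.634.
n = (2.634 / 0.86)² = 3.063² = 9.38.
Round up.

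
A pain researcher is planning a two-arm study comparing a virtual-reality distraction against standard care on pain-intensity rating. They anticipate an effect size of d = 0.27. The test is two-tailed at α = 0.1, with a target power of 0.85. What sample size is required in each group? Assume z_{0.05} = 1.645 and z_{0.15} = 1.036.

For two independent groups with equal n: n = 2·((z_{α/2} + z_β) / d)².
z_{α/2} + z_β = 1.645 + 1.036 = 2.681.
n = 2 × (2.681 / 0.27)² = 2 × 9.930² = 2 × 98.60 = 197.2.
Round up to the next whole participant.

n = 198 per group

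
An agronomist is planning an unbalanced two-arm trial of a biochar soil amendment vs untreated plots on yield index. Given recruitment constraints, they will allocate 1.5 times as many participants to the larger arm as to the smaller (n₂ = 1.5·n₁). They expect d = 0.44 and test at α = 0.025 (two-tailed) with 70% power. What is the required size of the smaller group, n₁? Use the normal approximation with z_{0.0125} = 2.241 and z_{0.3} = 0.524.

With allocation ratio k = n₂/n₁ = 1.5, Var(x̄₁−x̄₂) = σ²(1/n₁ + 1/(k·n₁)) = σ²·(k+1)/(k·n₁).
So n₁ = (1 + 1/k)·((z_{α/2} + z_β)/d)² = 1.667 × (2.765/0.44)².
n₁ = 1.667 × 39.49 = 65.8.
Round up: n₁ = 66, giving n₂ = 1.5 × 66 = 99.

n₁ = 66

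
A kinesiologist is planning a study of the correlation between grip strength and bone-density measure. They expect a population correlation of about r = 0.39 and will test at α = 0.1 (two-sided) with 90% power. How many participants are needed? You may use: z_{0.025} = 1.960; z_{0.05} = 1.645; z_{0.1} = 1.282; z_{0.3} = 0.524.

Fisher's z: C = ½·ln((1+r)/(1−r)) = ½·ln(2.2787) = 0.4118.
n = ((z_{α/2} + z_β)/C)² + 3.
(1.645 + 1.282) / 0.4118 = 2.927 / 0.4118 = 7.108.
n = 7.108² + 3 = 50.52 + 3 = 53.5.
Round up.

n = 54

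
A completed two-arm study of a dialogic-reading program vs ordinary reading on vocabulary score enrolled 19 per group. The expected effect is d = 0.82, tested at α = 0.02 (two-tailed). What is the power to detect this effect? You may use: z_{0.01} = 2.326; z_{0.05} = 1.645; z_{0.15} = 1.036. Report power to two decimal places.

power ≈ 0.58

For two equal groups, power = Φ(d·√(n/2) − z_{α/2}).
d·√(n/2) = 0.82 × √(19/2) = 0.82 × 3.082 = 2.527.
z_β = 2.527 − 2.326 = 0.201.
Power = Φ(0.201) = 0.580.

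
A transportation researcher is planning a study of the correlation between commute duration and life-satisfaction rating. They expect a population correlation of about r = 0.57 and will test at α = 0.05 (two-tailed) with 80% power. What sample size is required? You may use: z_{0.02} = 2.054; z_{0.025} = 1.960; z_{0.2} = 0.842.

n = 22

Fisher's z: C = ½·ln((1+r)/(1−r)) = ½·ln(3.6512) = 0.6475.
n = ((z_{α/2} + z_β)/C)² + 3.
(1.960 + 0.842) / 0.6475 = 2.802 / 0.6475 = 4.327.
n = 4.327² + 3 = 18.73 + 3 = 21.7.
Round up.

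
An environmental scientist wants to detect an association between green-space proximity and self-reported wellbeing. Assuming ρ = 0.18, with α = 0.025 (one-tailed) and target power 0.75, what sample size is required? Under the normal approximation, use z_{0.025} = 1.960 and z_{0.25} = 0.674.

n = 213

Fisher's z: C = ½·ln((1+r)/(1−r)) = ½·ln(1.4390) = 0.1820.
n = ((z_{α} + z_β)/C)² + 3.
(1.960 + 0.674) / 0.1820 = 2.634 / 0.1820 = 14.473.
n = 14.473² + 3 = 209.45 + 3 = 212.5.
Round up.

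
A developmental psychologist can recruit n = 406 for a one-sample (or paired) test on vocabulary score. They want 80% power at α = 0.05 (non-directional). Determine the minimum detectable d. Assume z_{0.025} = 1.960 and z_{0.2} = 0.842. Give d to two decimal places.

d_min ≈ 0.14

For a single sample (or paired design) of n = 406: d_min = (z_{α/2} + z_β)/√n.
z-sum = 1.960 + 0.842 = 2.802.
d_min = 2.802 / √406 = 2.802 / 20.149 = 0.139.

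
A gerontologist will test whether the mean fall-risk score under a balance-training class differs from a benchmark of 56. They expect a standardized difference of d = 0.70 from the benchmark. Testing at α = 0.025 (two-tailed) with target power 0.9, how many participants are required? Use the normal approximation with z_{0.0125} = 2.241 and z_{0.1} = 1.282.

For a one-sample test: n = ((z_{α/2} + z_β) / d)².
z_{α/2} + z_β = 2.241 + 1.282 = 3.523.
n = (3.523 / 0.70)² = 5.033² = 25.33.
Round up.

n = 26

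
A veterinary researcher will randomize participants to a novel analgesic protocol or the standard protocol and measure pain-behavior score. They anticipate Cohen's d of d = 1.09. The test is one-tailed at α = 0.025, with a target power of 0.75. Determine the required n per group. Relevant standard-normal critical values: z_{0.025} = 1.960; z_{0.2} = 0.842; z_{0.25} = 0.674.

For two independent groups with equal n: n = 2·((z_{α} + z_β) / d)².
z_{α} + z_β = 1.960 + 0.674 = 2.634.
n = 2 × (2.634 / 1.09)² = 2 × 2.417² = 2 × 5.84 = 11.7.
Round up to the next whole participant.

n = 12 per group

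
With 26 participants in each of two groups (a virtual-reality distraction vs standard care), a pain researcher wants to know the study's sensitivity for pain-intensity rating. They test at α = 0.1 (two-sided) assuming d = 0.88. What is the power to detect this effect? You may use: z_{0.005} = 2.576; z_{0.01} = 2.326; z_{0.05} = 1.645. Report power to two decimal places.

For two equal groups, power = Φ(d·√(n/2) − z_{α/2}).
d·√(n/2) = 0.88 × √(26/2) = 0.88 × 3.606 = 3.173.
z_β = 3.173 − 1.645 = 1.528.
Power = Φ(1.528) = 0.937.

power ≈ 0.94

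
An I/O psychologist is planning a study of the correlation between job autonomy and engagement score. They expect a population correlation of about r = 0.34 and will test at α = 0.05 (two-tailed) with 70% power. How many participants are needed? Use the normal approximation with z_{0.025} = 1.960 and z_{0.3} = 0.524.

n = 53

Fisher's z: C = ½·ln((1+r)/(1−r)) = ½·ln(2.0303) = 0.3541.
n = ((z_{α/2} + z_β)/C)² + 3.
(1.960 + 0.524) / 0.3541 = 2.484 / 0.3541 = 7.015.
n = 7.015² + 3 = 49.21 + 3 = 52.2.
Round up.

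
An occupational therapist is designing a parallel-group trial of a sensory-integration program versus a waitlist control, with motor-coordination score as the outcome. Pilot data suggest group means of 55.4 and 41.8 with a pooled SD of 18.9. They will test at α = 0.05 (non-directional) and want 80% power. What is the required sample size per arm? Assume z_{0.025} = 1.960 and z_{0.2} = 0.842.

n = 31 per group

Cohen's d = |M₁ − M₂| / SD_pooled = |55.4 − 41.8| / 18.9 = 13.6 / 18.9 = 0.720.
For two independent groups with equal n: n = 2·((z_{α/2} + z_β) / d)².
z_{α/2} + z_β = 1.960 + 0.842 = 2.802.
n = 2 × (2.802 / 0.720)² = 2 × 3.892² = 2 × 15.15 = 30.3.
Round up to the next whole participant.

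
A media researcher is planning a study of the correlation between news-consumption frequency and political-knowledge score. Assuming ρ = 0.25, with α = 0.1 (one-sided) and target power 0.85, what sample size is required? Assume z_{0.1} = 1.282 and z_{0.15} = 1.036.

n = 86

Fisher's z: C = ½·ln((1+r)/(1−r)) = ½·ln(1.6667) = 0.2554.
n = ((z_{α} + z_β)/C)² + 3.
(1.282 + 1.036) / 0.2554 = 2.318 / 0.2554 = 9.076.
n = 9.076² + 3 = 82.37 + 3 = 85.4.
Round up.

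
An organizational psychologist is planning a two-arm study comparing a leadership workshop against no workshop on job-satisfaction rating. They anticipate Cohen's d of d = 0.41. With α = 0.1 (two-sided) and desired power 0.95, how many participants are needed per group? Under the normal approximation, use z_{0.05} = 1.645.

For two independent groups with equal n: n = 2·((z_{α/2} + z_β) / d)².
z_{α/2} + z_β = 1.645 + 1.645 = 3.290.
n = 2 × (3.290 / 0.41)² = 2 × 8.024² = 2 × 64.39 = 128.8.
Round up to the next whole participant.

n = 129 per group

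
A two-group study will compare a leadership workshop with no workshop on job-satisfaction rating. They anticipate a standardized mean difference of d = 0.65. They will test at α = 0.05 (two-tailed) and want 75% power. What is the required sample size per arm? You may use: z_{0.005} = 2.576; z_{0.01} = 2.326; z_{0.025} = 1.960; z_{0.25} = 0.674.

n = 33 per group

For two independent groups with equal n: n = 2·((z_{α/2} + z_β) / d)².
z_{α/2} + z_β = 1.960 + 0.674 = 2.634.
n = 2 × (2.634 / 0.65)² = 2 × 4.052² = 2 × 16.42 = 32.8.
Round up to the next whole participant.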